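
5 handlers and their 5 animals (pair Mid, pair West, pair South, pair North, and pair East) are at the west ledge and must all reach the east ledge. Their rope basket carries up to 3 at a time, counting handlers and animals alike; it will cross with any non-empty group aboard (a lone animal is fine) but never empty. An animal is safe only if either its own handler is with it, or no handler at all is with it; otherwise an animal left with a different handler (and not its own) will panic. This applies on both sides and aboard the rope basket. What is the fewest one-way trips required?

11

Counting alone: each trip to the east ledge takes at most 3 across and each return brings at least 1 back, so after t trips out (and t−1 returns) at most 3t − (t−1) of the 10 are across; that first reaches 10 at t = 5, so at least 9 crossings are needed.
The safety rule pushes this higher. Following every safe sequence of crossings, the most of the 10 that can be at the east ledge as the rope basket arrives there on crossing 9 is 9 — never all 10.
So no plan with fewer than 11 crossings exists, and this one achieves 11:
1. animal Mid and handler Mid cross → the east ledge.
2. handler Mid crosses ← the west ledge.
3. animal North, animal South, and animal West cross → the east ledge.
4. animal Mid crosses ← the west ledge.
5. handler North, handler South, and handler West cross → the east ledge.
6. animal West and handler West cross ← the west ledge.
7. handler East, handler Mid, and handler West cross → the east ledge.
8. animal South crosses ← the west ledge.
9. animal Mid and animal West cross → the east ledge.
10. animal Mid crosses ← the west ledge.
11. animal East, animal Mid, and animal South cross → the east ledge.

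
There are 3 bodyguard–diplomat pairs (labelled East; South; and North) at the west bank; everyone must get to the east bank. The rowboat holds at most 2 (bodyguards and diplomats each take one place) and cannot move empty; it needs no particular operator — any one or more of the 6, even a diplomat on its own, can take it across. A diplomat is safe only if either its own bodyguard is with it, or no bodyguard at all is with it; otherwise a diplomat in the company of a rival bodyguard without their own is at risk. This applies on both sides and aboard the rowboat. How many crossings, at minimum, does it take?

11

Counting alone: each trip to the east bank takes at most 2 across and each return brings at least 1 back, so after t trips out (and t−1 returns) at most 2t − (t−1) of the 6 are across; that first reaches 6 at t = 5, so at least 9 crossings are needed.
The safety rule pushes this higher. Following every safe sequence of crossings, the most of the 6 that can be at the east bank as the rowboat arrives there on crossing 9 is 5 — never all 6.
So no plan with fewer than 11 crossings exists, and this one achieves 11:
1. bodyguard East and diplomat East cross → the east bank.
2. bodyguard East crosses ← the west bank.
3. diplomat North and diplomat South cross → the east bank.
4. diplomat East crosses ← the west bank.
5. bodyguard North and bodyguard South cross → the east bank.
6. bodyguard South and diplomat South cross ← the west bank.
7. bodyguard East and bodyguard South cross → the east bank.
8. diplomat North crosses ← the west bank.
9. diplomat East and diplomat South cross → the east bank.
10. bodyguard North crosses ← the west bank.
11. bodyguard North and diplomat North cross → the east bank.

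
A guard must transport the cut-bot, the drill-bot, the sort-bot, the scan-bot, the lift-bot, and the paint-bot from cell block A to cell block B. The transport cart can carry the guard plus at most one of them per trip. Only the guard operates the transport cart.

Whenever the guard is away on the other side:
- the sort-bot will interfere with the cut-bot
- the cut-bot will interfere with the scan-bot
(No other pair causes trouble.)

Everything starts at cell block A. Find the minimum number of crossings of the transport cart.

13

Counting alone: the guard can take at most 1 across per trip to cell block B, so moving all 6 needs at least 6 loaded trips out, with a return between consecutive ones — at least 11 crossings.
The safety rule pushes this higher. Following every safe sequence of crossings, the most of the 6 that can be at cell block B as the transport cart arrives there on crossing 11 is 5 — never all 6.
So no plan with fewer than 13 crossings exists, and this one achieves 13:
1. Guard goes to cell block B with the cut-bot.
2. Guard goes back to cell block A alone.
3. Guard goes to cell block B with the drill-bot.
4. Guard goes back to cell block A alone.
5. Guard goes to cell block B with the sort-bot.
6. Guard goes back to cell block A with the cut-bot.
7. Guard goes to cell block B with the scan-bot.
8. Guard goes back to cell block A alone.
9. Guard goes to cell block B with the lift-bot.
10. Guard goes back to cell block A alone.
11. Guard goes to cell block B with the paint-bot.
12. Guard goes back to cell block A alone.
13. Guard goes to cell block B with the cut-bot.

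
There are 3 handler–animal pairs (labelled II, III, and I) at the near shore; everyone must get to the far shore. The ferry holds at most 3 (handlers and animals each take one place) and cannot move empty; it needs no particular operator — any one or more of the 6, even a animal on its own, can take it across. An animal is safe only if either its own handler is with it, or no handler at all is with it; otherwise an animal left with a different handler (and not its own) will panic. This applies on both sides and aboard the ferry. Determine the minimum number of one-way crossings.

5

Counting alone: each trip to the far shore takes at most 3 across and each return brings at least 1 back, so after t trips out (and t−1 returns) at most 3t − (t−1) of the 6 are across; that first reaches 6 at t = 3, so at least 5 crossings are needed.
The plan below uses exactly 5 crossings, so it is optimal:
1. animal II and handler II cross → the far shore.
2. handler II crosses ← the near shore.
3. handler I, handler II, and handler III cross → the far shore.
4. animal II crosses ← the near shore.
5. animal I, animal II, and animal III cross → the far shore.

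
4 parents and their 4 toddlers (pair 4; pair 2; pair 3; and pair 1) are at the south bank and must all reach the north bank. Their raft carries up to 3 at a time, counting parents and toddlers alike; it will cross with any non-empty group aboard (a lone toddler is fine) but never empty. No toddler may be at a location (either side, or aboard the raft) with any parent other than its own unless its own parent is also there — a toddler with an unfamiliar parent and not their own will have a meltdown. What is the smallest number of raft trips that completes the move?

Counting alone: each trip to the north bank takes at most 3 across and each return brings at least 1 back, so after t trips out (and t−1 returns) at most 3t − (t−1) of the 8 are across; that first reaches 8 at t = 4, so at least 7 crossings are needed.
The safety rule pushes this higher. Following every safe sequence of crossings, the most of the 8 that can be at the north bank as the raft arrives there on crossing 7 is 7 — never all 8.
So no plan with fewer than 9 crossings exists, and this one achieves 9:
1. parent 4 and toddler 4 cross → the north bank.
2. parent 4 crosses ← the south bank.
3. parent 2, parent 4, and toddler 2 cross → the north bank.
4. parent 4 and toddler 4 cross ← the south bank.
5. parent 1, parent 3, and parent 4 cross → the north bank.
6. toddler 2 crosses ← the south bank.
7. toddler 2 and toddler 4 cross → the north bank.
8. toddler 4 crosses ← the south bank.
9. toddler 1, toddler 3, and toddler 4 cross → the north bank.

9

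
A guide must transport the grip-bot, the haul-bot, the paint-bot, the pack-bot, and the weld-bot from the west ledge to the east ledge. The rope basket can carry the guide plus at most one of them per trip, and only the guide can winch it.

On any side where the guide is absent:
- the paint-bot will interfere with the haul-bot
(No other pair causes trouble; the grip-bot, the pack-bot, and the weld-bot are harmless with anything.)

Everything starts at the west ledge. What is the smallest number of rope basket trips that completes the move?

Counting alone: the guide can take at most 1 across per trip to the east ledge, so moving all 5 needs at least 5 loaded trips out, with a return between consecutive ones — at least 9 crossings.
The plan below uses exactly 9 crossings, so it is optimal:
1. Guide goes to the east ledge with the haul-bot.  [the west ledge: the grip-bot, the pack-bot, the paint-bot, the weld-bot | the east ledge: the haul-bot]
2. Guide goes back to the west ledge alone.  [the west ledge: the grip-bot, the pack-bot, the paint-bot, the weld-bot | the east ledge: the haul-bot]
3. Guide goes to the east ledge with the grip-bot.  [the west ledge: the pack-bot, the paint-bot, the weld-bot | the east ledge: the grip-bot, the haul-bot]
4. Guide goes back to the west ledge alone.  [the west ledge: the pack-bot, the paint-bot, the weld-bot | the east ledge: the grip-bot, the haul-bot]
5. Guide goes to the east ledge with the pack-bot.  [the west ledge: the paint-bot, the weld-bot | the east ledge: the grip-bot, the haul-bot, the pack-bot]
6. Guide goes back to the west ledge alone.  [the west ledge: the paint-bot, the weld-bot | the east ledge: the grip-bot, the haul-bot, the pack-bot]
7. Guide goes to the east ledge with the weld-bot.  [the west ledge: the paint-bot | the east ledge: the grip-bot, the haul-bot, the pack-bot, the weld-bot]
8. Guide goes back to the west ledge alone.  [the west ledge: the paint-bot | the east ledge: the grip-bot, the haul-bot, the pack-bot, the weld-bot]
9. Guide goes to the east ledge with the paint-bot.  [the west ledge: — | the east ledge: the grip-bot, the haul-bot, the pack-bot, the paint-bot, the weld-bot]

9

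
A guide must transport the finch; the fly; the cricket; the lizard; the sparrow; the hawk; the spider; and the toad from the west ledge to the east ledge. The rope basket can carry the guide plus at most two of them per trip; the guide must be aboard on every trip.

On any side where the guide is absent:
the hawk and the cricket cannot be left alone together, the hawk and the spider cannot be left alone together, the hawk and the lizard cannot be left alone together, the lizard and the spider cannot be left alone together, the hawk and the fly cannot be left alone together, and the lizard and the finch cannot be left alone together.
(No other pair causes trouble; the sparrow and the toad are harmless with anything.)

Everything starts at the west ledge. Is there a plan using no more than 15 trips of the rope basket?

Yes

Yes — this plan uses 13 crossings (≤ 15):
1. Guide goes to the east ledge with the hawk and the lizard.
2. Guide goes back to the west ledge with the lizard.
3. Guide goes to the east ledge with the finch and the lizard.
4. Guide goes back to the west ledge with the lizard.
5. Guide goes to the east ledge with the fly and the spider.
6. Guide goes back to the west ledge with the hawk.
7. Guide goes to the east ledge with the cricket and the lizard.
8. Guide goes back to the west ledge with the lizard.
9. Guide goes to the east ledge with the lizard and the sparrow.
10. Guide goes back to the west ledge with the lizard.
11. Guide goes to the east ledge with the lizard and the toad.
12. Guide goes back to the west ledge with the lizard.
13. Guide goes to the east ledge with the hawk and the lizard.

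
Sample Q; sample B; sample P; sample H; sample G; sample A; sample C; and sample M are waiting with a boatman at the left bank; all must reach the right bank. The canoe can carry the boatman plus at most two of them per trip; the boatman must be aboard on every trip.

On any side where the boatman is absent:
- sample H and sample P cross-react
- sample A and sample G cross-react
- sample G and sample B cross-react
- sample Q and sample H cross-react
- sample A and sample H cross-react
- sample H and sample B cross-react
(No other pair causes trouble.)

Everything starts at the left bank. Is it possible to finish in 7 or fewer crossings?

No

Counting alone: the boatman can take at most 2 across per trip to the right bank, so moving all 8 needs at least 4 loaded trips out, with a return between consecutive ones — at least 7 crossings.
The safety rule pushes this higher. Following every safe sequence of crossings, the most of the 8 that can be at the right bank as the canoe arrives there on crossing 7 is 7 — never all 8.
So the move cannot be finished within 7 crossings. (The shortest complete plan takes 9:)
1. Boatman goes to the right bank with sample G and sample H.
2. Boatman goes back to the left bank alone.
3. Boatman goes to the right bank with sample B and sample Q.
4. Boatman goes back to the left bank with sample G and sample H.
5. Boatman goes to the right bank with sample A and sample P.
6. Boatman goes back to the left bank alone.
7. Boatman goes to the right bank with sample C and sample M.
8. Boatman goes back to the left bank alone.
9. Boatman goes to the right bank with sample G and sample H.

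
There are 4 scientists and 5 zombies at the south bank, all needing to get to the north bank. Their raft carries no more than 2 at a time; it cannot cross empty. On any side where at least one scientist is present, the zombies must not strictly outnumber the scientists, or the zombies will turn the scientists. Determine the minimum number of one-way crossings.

The zombies already outnumber the scientists at the south bank before anyone moves, so the starting position itself is disallowed.

impossible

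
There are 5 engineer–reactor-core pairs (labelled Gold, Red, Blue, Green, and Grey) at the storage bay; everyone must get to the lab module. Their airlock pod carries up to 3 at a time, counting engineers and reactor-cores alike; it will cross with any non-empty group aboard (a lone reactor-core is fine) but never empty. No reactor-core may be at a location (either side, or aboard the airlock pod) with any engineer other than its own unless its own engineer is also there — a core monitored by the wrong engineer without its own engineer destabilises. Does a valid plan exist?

1. engineer Gold and reactor-core Gold cross → the lab module.
2. engineer Gold crosses ← the storage bay.
3. reactor-core Blue, reactor-core Green, and reactor-core Red cross → the lab module.
4. reactor-core Gold crosses ← the storage bay.
5. engineer Blue, engineer Green, and engineer Red cross → the lab module.
6. engineer Red and reactor-core Red cross ← the storage bay.
7. engineer Gold, engineer Grey, and engineer Red cross → the lab module.
8. reactor-core Blue crosses ← the storage bay.
9. reactor-core Gold and reactor-core Red cross → the lab module.
10. reactor-core Gold crosses ← the storage bay.
11. reactor-core Blue, reactor-core Gold, and reactor-core Grey cross → the lab module.

Yes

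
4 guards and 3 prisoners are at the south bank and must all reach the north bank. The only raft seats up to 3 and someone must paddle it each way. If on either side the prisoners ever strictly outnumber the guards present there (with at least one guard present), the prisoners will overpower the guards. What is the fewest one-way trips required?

5

Counting alone: each trip to the north bank takes at most 3 across and each return brings at least 1 back, so after t trips out (and t−1 returns) at most 3t − (t−1) of the 7 are across; that first reaches 7 at t = 3, so at least 5 crossings are needed.
The plan below uses exactly 5 crossings, so it is optimal:
1. 3 prisoners → the north bank.  (the south bank: 4G 0P; the north bank: 0G 3P)
2. 1 prisoner ← the south bank.  (the south bank: 4G 1P; the north bank: 0G 2P)
3. 3 guards → the north bank.  (the south bank: 1G 1P; the north bank: 3G 2P)
4. 1 guard ← the south bank.  (the south bank: 2G 1P; the north bank: 2G 2P)
5. 2 guards and 1 prisoner → the north bank.  (the south bank: 0G 0P; the north bank: 4G 3P)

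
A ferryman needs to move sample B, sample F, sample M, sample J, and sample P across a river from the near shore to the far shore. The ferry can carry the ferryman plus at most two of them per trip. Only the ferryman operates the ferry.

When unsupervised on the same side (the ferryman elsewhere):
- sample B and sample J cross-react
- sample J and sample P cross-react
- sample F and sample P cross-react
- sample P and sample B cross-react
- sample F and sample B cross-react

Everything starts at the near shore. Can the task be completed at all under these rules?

Yes

1. Ferryman goes to the far shore with sample B and sample P.  [the near shore: sample F, sample J, sample M | the far shore: sample B, sample P]
2. Ferryman goes back to the near shore with sample B.  [the near shore: sample B, sample F, sample J, sample M | the far shore: sample P]
3. Ferryman goes to the far shore with sample B and sample M.  [the near shore: sample F, sample J | the far shore: sample B, sample M, sample P]
4. Ferryman goes back to the near shore with sample B.  [the near shore: sample B, sample F, sample J | the far shore: sample M, sample P]
5. Ferryman goes to the far shore with sample F and sample J.  [the near shore: sample B | the far shore: sample F, sample J, sample M, sample P]
6. Ferryman goes back to the near shore with sample P.  [the near shore: sample B, sample P | the far shore: sample F, sample J, sample M]
7. Ferryman goes to the far shore with sample B and sample P.  [the near shore: — | the far shore: sample B, sample F, sample J, sample M, sample P]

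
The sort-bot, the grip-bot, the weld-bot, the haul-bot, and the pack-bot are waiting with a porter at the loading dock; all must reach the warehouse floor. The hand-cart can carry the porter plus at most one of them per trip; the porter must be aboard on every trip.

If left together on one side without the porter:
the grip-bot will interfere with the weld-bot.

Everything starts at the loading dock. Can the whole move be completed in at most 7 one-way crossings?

No

Counting alone: the porter can take at most 1 across per trip to the warehouse floor, so moving all 5 needs at least 5 loaded trips out, with a return between consecutive ones — at least 9 crossings.
Since 7 < 9, 7 crossings cannot be enough. (The shortest complete plan in fact takes 9:)
1. Porter goes to the warehouse floor with the grip-bot.
2. Porter goes back to the loading dock alone.
3. Porter goes to the warehouse floor with the sort-bot.
4. Porter goes back to the loading dock alone.
5. Porter goes to the warehouse floor with the haul-bot.
6. Porter goes back to the loading dock alone.
7. Porter goes to the warehouse floor with the pack-bot.
8. Porter goes back to the loading dock alone.
9. Porter goes to the warehouse floor with the weld-bot.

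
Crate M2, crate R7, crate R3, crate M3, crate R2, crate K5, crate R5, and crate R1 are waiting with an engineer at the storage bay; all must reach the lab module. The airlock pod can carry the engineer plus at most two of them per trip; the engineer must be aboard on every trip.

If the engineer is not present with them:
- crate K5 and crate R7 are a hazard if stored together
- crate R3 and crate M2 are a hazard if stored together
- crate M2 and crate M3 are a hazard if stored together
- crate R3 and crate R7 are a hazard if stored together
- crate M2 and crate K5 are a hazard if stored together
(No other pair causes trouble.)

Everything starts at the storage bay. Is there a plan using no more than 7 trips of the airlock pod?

No

Counting alone: the engineer can take at most 2 across per trip to the lab module, so moving all 8 needs at least 4 loaded trips out, with a return between consecutive ones — at least 7 crossings.
The safety rule pushes this higher. Following every safe sequence of crossings, the most of the 8 that can be at the lab module as the airlock pod arrives there on crossing 7 is 7 — never all 8.
So the move cannot be finished within 7 crossings. (The shortest complete plan takes 9:)
1. Engineer goes to the lab module with crate M2 and crate R7.  [the storage bay: crate K5, crate M3, crate R1, crate R2, crate R3, crate R5 | the lab module: crate M2, crate R7]
2. Engineer goes back to the storage bay alone.  [the storage bay: crate K5, crate M3, crate R1, crate R2, crate R3, crate R5 | the lab module: crate M2, crate R7]
3. Engineer goes to the lab module with crate M3 and crate R3.  [the storage bay: crate K5, crate R1, crate R2, crate R5 | the lab module: crate M2, crate M3, crate R3, crate R7]
4. Engineer goes back to the storage bay with crate M2 and crate R7.  [the storage bay: crate K5, crate M2, crate R1, crate R2, crate R5, crate R7 | the lab module: crate M3, crate R3]
5. Engineer goes to the lab module with crate K5 and crate R2.  [the storage bay: crate M2, crate R1, crate R5, crate R7 | the lab module: crate K5, crate M3, crate R2, crate R3]
6. Engineer goes back to the storage bay alone.  [the storage bay: crate M2, crate R1, crate R5, crate R7 | the lab module: crate K5, crate M3, crate R2, crate R3]
7. Engineer goes to the lab module with crate R1 and crate R5.  [the storage bay: crate M2, crate R7 | the lab module: crate K5, crate M3, crate R1, crate R2, crate R3, crate R5]
8. Engineer goes back to the storage bay alone.  [the storage bay: crate M2, crate R7 | the lab module: crate K5, crate M3, crate R1, crate R2, crate R3, crate R5]
9. Engineer goes to the lab module with crate M2 and crate R7.  [the storage bay: — | the lab module: crate K5, crate M2, crate M3, crate R1, crate R2, crate R3, crate R5, crate R7]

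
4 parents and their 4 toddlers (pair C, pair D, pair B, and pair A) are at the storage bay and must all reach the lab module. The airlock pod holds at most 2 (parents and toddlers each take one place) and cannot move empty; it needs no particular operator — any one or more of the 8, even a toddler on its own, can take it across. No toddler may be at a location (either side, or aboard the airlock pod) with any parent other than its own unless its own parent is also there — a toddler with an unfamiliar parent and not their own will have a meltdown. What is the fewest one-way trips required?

Following every safe sequence of crossings from the start, the most of the 8 that can be at the lab module as the airlock pod arrives there on crossings 1, 3, 5 is 2, 3, 4 respectively; the best ever achieved is 4 of 8.
From crossing 7 on, no configuration arises that was not already reachable earlier: only 44 distinct safe configurations (who is on which side, and where the airlock pod is) can ever be reached, none of them has everyone across, and every continuation just revisits them. So no valid plan exists.

impossible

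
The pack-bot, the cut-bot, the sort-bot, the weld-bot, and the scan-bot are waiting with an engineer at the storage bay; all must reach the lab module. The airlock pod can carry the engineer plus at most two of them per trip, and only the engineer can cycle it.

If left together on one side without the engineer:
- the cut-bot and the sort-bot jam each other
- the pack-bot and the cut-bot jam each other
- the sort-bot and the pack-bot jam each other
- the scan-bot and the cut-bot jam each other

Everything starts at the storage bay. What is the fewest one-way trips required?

Counting alone: the engineer can take at most 2 across per trip to the lab module, so moving all 5 needs at least 3 loaded trips out, with a return between consecutive ones — at least 5 crossings.
The safety rule pushes this higher. Following every safe sequence of crossings, the most of the 5 that can be at the lab module as the airlock pod arrives there on crossing 5 is 4 — never all 5.
So no plan with fewer than 7 crossings exists, and this one achieves 7:
1. Engineer goes to the lab module with the cut-bot and the pack-bot.  [the storage bay: the scan-bot, the sort-bot, the weld-bot | the lab module: the cut-bot, the pack-bot]
2. Engineer goes back to the storage bay with the pack-bot.  [the storage bay: the pack-bot, the scan-bot, the sort-bot, the weld-bot | the lab module: the cut-bot]
3. Engineer goes to the lab module with the pack-bot and the weld-bot.  [the storage bay: the scan-bot, the sort-bot | the lab module: the cut-bot, the pack-bot, the weld-bot]
4. Engineer goes back to the storage bay with the pack-bot.  [the storage bay: the pack-bot, the scan-bot, the sort-bot | the lab module: the cut-bot, the weld-bot]
5. Engineer goes to the lab module with the pack-bot and the scan-bot.  [the storage bay: the sort-bot | the lab module: the cut-bot, the pack-bot, the scan-bot, the weld-bot]
6. Engineer goes back to the storage bay with the cut-bot.  [the storage bay: the cut-bot, the sort-bot | the lab module: the pack-bot, the scan-bot, the weld-bot]
7. Engineer goes to the lab module with the cut-bot and the sort-bot.  [the storage bay: — | the lab module: the cut-bot, the pack-bot, the scan-bot, the sort-bot, the weld-bot]

7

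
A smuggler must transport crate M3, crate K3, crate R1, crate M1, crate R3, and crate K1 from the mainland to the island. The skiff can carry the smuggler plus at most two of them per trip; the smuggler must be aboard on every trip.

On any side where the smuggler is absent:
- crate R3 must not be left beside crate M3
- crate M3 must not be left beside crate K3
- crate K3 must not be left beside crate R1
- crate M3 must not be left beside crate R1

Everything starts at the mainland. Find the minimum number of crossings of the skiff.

Counting alone: the smuggler can take at most 2 across per trip to the island, so moving all 6 needs at least 3 loaded trips out, with a return between consecutive ones — at least 5 crossings.
The safety rule pushes this higher. Following every safe sequence of crossings, the most of the 6 that can be at the island as the skiff arrives there on crossings 5, 7 is 4, 5 respectively — never all 6.
So no plan with fewer than 9 crossings exists, and this one achieves 9:
1. Smuggler goes to the island with crate K3 and crate M3.  [the mainland: crate K1, crate M1, crate R1, crate R3 | the island: crate K3, crate M3]
2. Smuggler goes back to the mainland with crate M3.  [the mainland: crate K1, crate M1, crate M3, crate R1, crate R3 | the island: crate K3]
3. Smuggler goes to the island with crate M1 and crate M3.  [the mainland: crate K1, crate R1, crate R3 | the island: crate K3, crate M1, crate M3]
4. Smuggler goes back to the mainland with crate M3.  [the mainland: crate K1, crate M3, crate R1, crate R3 | the island: crate K3, crate M1]
5. Smuggler goes to the island with crate M3 and crate R3.  [the mainland: crate K1, crate R1 | the island: crate K3, crate M1, crate M3, crate R3]
6. Smuggler goes back to the mainland with crate M3.  [the mainland: crate K1, crate M3, crate R1 | the island: crate K3, crate M1, crate R3]
7. Smuggler goes to the island with crate K1 and crate M3.  [the mainland: crate R1 | the island: crate K1, crate K3, crate M1, crate M3, crate R3]
8. Smuggler goes back to the mainland with crate M3.  [the mainland: crate M3, crate R1 | the island: crate K1, crate K3, crate M1, crate R3]
9. Smuggler goes to the island with crate M3 and crate R1.  [the mainland: — | the island: crate K1, crate K3, crate M1, crate M3, crate R1, crate R3]

9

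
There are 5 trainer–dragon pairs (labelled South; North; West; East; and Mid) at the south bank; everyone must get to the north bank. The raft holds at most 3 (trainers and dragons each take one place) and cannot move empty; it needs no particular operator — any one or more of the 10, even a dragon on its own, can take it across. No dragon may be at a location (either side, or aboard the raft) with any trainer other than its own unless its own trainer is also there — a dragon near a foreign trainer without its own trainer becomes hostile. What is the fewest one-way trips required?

Counting alone: each trip to the north bank takes at most 3 across and each return brings at least 1 back, so after t trips out (and t−1 returns) at most 3t − (t−1) of the 10 are across; that first reaches 10 at t = 5, so at least 9 crossings are needed.
The safety rule pushes this higher. Following every safe sequence of crossings, the most of the 10 that can be at the north bank as the raft arrives there on crossing 9 is 9 — never all 10.
So no plan with fewer than 11 crossings exists, and this one achieves 11:
1. dragon South and trainer South cross → the north bank.
2. trainer South crosses ← the south bank.
3. dragon East, dragon North, and dragon West cross → the north bank.
4. dragon South crosses ← the south bank.
5. trainer East, trainer North, and trainer West cross → the north bank.
6. dragon North and trainer North cross ← the south bank.
7. trainer Mid, trainer North, and trainer South cross → the north bank.
8. dragon West crosses ← the south bank.
9. dragon North and dragon South cross → the north bank.
10. dragon South crosses ← the south bank.
11. dragon Mid, dragon South, and dragon West cross → the north bank.

11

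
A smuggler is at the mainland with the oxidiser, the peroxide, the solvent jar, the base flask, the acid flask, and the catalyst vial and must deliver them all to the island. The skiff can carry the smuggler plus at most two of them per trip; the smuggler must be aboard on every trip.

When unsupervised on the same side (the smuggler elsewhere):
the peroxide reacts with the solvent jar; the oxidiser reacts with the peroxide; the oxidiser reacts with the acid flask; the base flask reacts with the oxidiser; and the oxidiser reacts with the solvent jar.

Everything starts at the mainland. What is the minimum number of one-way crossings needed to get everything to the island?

Counting alone: the smuggler can take at most 2 across per trip to the island, so moving all 6 needs at least 3 loaded trips out, with a return between consecutive ones — at least 5 crossings.
The safety rule pushes this higher. Following every safe sequence of crossings, the most of the 6 that can be at the island as the skiff arrives there on crossings 5, 7 is 4, 5 respectively — never all 6.
So no plan with fewer than 9 crossings exists, and this one achieves 9:
1. Smuggler goes to the island with the oxidiser and the peroxide.  [the mainland: the acid flask, the base flask, the catalyst vial, the solvent jar | the island: the oxidiser, the peroxide]
2. Smuggler goes back to the mainland with the oxidiser.  [the mainland: the acid flask, the base flask, the catalyst vial, the oxidiser, the solvent jar | the island: the peroxide]
3. Smuggler goes to the island with the base flask and the oxidiser.  [the mainland: the acid flask, the catalyst vial, the solvent jar | the island: the base flask, the oxidiser, the peroxide]
4. Smuggler goes back to the mainland with the oxidiser.  [the mainland: the acid flask, the catalyst vial, the oxidiser, the solvent jar | the island: the base flask, the peroxide]
5. Smuggler goes to the island with the acid flask and the oxidiser.  [the mainland: the catalyst vial, the solvent jar | the island: the acid flask, the base flask, the oxidiser, the peroxide]
6. Smuggler goes back to the mainland with the oxidiser.  [the mainland: the catalyst vial, the oxidiser, the solvent jar | the island: the acid flask, the base flask, the peroxide]
7. Smuggler goes to the island with the catalyst vial and the oxidiser.  [the mainland: the solvent jar | the island: the acid flask, the base flask, the catalyst vial, the oxidiser, the peroxide]
8. Smuggler goes back to the mainland with the oxidiser.  [the mainland: the oxidiser, the solvent jar | the island: the acid flask, the base flask, the catalyst vial, the peroxide]
9. Smuggler goes to the island with the oxidiser and the solvent jar.  [the mainland: — | the island: the acid flask, the base flask, the catalyst vial, the oxidiser, the peroxide, the solvent jar]

9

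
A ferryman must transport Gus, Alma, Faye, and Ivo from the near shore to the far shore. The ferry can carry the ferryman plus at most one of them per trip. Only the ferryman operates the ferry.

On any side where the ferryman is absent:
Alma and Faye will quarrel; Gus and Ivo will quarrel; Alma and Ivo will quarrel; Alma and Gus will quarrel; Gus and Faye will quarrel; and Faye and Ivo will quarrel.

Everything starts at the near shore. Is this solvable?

No

Whatever the first load, the items left behind include a forbidden pair without the ferryman. No opening move is safe, so no plan exists.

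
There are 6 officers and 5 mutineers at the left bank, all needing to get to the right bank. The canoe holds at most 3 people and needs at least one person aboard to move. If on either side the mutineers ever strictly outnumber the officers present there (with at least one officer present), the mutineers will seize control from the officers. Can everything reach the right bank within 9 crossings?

Yes

Yes — this plan uses 9 crossings (≤ 9):
1. 3 mutineers → the right bank.  (the left bank: 6O 2M; the right bank: 0O 3M)
2. 1 mutineer ← the left bank.  (the left bank: 6O 3M; the right bank: 0O 2M)
3. 3 officers → the right bank.  (the left bank: 3O 3M; the right bank: 3O 2M)
4. 1 officer ← the left bank.  (the left bank: 4O 3M; the right bank: 2O 2M)
5. 2 officers and 1 mutineer → the right bank.  (the left bank: 2O 2M; the right bank: 4O 3M)
6. 1 officer ← the left bank.  (the left bank: 3O 2M; the right bank: 3O 3M)
7. 2 officers and 1 mutineer → the right bank.  (the left bank: 1O 1M; the right bank: 5O 4M)
8. 1 officer ← the left bank.  (the left bank: 2O 1M; the right bank: 4O 4M)
9. 2 officers and 1 mutineer → the right bank.  (the left bank: 0O 0M; the right bank: 6O 5M)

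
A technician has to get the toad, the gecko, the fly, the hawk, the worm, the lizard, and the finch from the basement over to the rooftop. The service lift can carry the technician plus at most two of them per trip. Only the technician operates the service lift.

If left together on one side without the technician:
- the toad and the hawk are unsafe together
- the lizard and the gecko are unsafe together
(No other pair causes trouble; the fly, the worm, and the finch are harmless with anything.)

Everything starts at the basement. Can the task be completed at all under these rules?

1. Technician goes to the rooftop with the gecko and the toad.
2. Technician goes back to the basement alone.
3. Technician goes to the rooftop with the fly.
4. Technician goes back to the basement alone.
5. Technician goes to the rooftop with the finch and the worm.
6. Technician goes back to the basement alone.
7. Technician goes to the rooftop with the hawk and the lizard.

Yes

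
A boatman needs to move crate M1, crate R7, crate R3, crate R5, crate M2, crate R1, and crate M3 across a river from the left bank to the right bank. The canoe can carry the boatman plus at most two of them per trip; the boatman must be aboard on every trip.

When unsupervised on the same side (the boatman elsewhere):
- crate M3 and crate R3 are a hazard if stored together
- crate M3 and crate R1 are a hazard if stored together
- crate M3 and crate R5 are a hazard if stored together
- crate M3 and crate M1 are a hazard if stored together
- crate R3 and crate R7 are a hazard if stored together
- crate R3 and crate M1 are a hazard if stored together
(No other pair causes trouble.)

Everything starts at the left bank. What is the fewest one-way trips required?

Counting alone: the boatman can take at most 2 across per trip to the right bank, so moving all 7 needs at least 4 loaded trips out, with a return between consecutive ones — at least 7 crossings.
The safety rule pushes this higher. Following every safe sequence of crossings, the most of the 7 that can be at the right bank as the canoe arrives there on crossings 7, 9 is 5, 6 respectively — never all 7.
So no plan with fewer than 11 crossings exists, and this one achieves 11:
1. Boatman goes to the right bank with crate M3 and crate R3.  [the left bank: crate M1, crate M2, crate R1, crate R5, crate R7 | the right bank: crate M3, crate R3]
2. Boatman goes back to the left bank with crate R3.  [the left bank: crate M1, crate M2, crate R1, crate R3, crate R5, crate R7 | the right bank: crate M3]
3. Boatman goes to the right bank with crate M1 and crate R7.  [the left bank: crate M2, crate R1, crate R3, crate R5 | the right bank: crate M1, crate M3, crate R7]
4. Boatman goes back to the left bank with crate M1.  [the left bank: crate M1, crate M2, crate R1, crate R3, crate R5 | the right bank: crate M3, crate R7]
5. Boatman goes to the right bank with crate M1 and crate R5.  [the left bank: crate M2, crate R1, crate R3 | the right bank: crate M1, crate M3, crate R5, crate R7]
6. Boatman goes back to the left bank with crate M3.  [the left bank: crate M2, crate M3, crate R1, crate R3 | the right bank: crate M1, crate R5, crate R7]
7. Boatman goes to the right bank with crate R1 and crate R3.  [the left bank: crate M2, crate M3 | the right bank: crate M1, crate R1, crate R3, crate R5, crate R7]
8. Boatman goes back to the left bank with crate R3.  [the left bank: crate M2, crate M3, crate R3 | the right bank: crate M1, crate R1, crate R5, crate R7]
9. Boatman goes to the right bank with crate M2 and crate R3.  [the left bank: crate M3 | the right bank: crate M1, crate M2, crate R1, crate R3, crate R5, crate R7]
10. Boatman goes back to the left bank with crate R3.  [the left bank: crate M3, crate R3 | the right bank: crate M1, crate M2, crate R1, crate R5, crate R7]
11. Boatman goes to the right bank with crate M3 and crate R3.  [the left bank: — | the right bank: crate M1, crate M2, crate M3, crate R1, crate R3, crate R5, crate R7]

11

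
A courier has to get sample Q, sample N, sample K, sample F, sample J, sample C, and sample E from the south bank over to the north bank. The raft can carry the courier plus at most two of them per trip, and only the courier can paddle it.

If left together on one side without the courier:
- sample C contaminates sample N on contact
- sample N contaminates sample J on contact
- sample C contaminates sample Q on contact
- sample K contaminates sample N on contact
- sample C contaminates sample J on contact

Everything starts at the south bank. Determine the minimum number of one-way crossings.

Counting alone: the courier can take at most 2 across per trip to the north bank, so moving all 7 needs at least 4 loaded trips out, with a return between consecutive ones — at least 7 crossings.
The safety rule pushes this higher. Following every safe sequence of crossings, the most of the 7 that can be at the north bank as the raft arrives there on crossings 7, 9 is 5, 6 respectively — never all 7.
So no plan with fewer than 11 crossings exists, and this one achieves 11:
1. Courier goes to the north bank with sample C and sample N.
2. Courier goes back to the south bank with sample N.
3. Courier goes to the north bank with sample N and sample Q.
4. Courier goes back to the south bank with sample C.
5. Courier goes to the north bank with sample J and sample K.
6. Courier goes back to the south bank with sample N.
7. Courier goes to the north bank with sample F and sample N.
8. Courier goes back to the south bank with sample N.
9. Courier goes to the north bank with sample E and sample N.
10. Courier goes back to the south bank with sample N.
11. Courier goes to the north bank with sample C and sample N.

11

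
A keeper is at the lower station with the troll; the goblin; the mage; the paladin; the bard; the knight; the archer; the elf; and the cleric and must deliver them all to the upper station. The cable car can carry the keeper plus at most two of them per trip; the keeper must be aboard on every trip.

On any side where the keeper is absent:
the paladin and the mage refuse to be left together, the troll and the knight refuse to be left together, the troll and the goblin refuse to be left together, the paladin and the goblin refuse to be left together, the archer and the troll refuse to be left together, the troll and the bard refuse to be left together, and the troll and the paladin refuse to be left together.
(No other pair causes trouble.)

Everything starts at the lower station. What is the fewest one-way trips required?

15

Counting alone: the keeper can take at most 2 across per trip to the upper station, so moving all 9 needs at least 5 loaded trips out, with a return between consecutive ones — at least 9 crossings.
The safety rule pushes this higher. Following every safe sequence of crossings, the most of the 9 that can be at the upper station as the cable car arrives there on crossings 9, 11, 13 is 6, 7, 8 respectively — never all 9.
So no plan with fewer than 15 crossings exists, and this one achieves 15:
1. Keeper goes to the upper station with the paladin and the troll.
2. Keeper goes back to the lower station with the troll.
3. Keeper goes to the upper station with the mage and the troll.
4. Keeper goes back to the lower station with the paladin.
5. Keeper goes to the upper station with the bard and the goblin.
6. Keeper goes back to the lower station with the troll.
7. Keeper goes to the upper station with the knight and the troll.
8. Keeper goes back to the lower station with the troll.
9. Keeper goes to the upper station with the archer and the troll.
10. Keeper goes back to the lower station with the troll.
11. Keeper goes to the upper station with the elf and the troll.
12. Keeper goes back to the lower station with the troll.
13. Keeper goes to the upper station with the cleric and the troll.
14. Keeper goes back to the lower station with the troll.
15. Keeper goes to the upper station with the paladin and the troll.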